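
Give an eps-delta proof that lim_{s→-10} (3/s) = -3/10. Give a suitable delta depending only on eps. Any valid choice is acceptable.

delta = min(5, (50/3)eps)

Let eps > 0. We seek delta > 0 such that 0 < |s + 10| < delta implies |3/s + 3/10| < eps.
|3/s + 3/10| = 3·|-10 − s|/(10·|s|) = 3|s + 10|/(10|s|).
Restrict delta ≤ 5. Then |s + 10| < 5 gives |s| > 5, so 10|s| > 50.
Then |3/s + 3/10| < 3|s + 10|/50, which is < eps when |s + 10| < (50/3)eps.
Take delta = min(5, (50/3)eps). Then 0 < |s + 10| < delta gives both |s + 10| < 5 and |s + 10| < (50/3)eps, so |3/s + 3/10| < eps.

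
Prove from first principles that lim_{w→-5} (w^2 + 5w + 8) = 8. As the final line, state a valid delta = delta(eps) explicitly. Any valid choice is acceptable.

delta = min(2, eps/7)

Suppose eps > 0. We want delta > 0 such that 0 < |w + 5| < delta implies |(w^2 + 5w + 8) − 8| < eps.
(w^2 + 5w + 8) − 8 = w^2 + 5w = (w + 5)(w).
So |(w^2 + 5w + 8) − 8| = |w + 5|·|w|.
Require delta ≤ 2. Then |w + 5| < 2 gives |w| < 7, and by the triangle inequality |w| ≤ 7 = 7.
Hence |(w^2 + 5w + 8) − 8| ≤ 7|w + 5| < eps provided |w + 5| < eps/7.
Take delta = min(2, eps/7). Then 0 < |w + 5| < delta gives both |w + 5| < 2 and |w + 5| < eps/7, so |(w^2 + 5w + 8) − 8| < eps.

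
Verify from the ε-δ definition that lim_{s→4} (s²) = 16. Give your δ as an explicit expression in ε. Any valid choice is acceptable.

δ = min(2, ε/10)

Fix ε > 0. We seek δ > 0 with 0 < |s − 4| < δ ⇒ |s² − 16| < ε.
Factor: s² − 16 = (s − 4)(s + 4), so |s² − 16| = |s − 4|·|s + 4|.
Restrict δ ≤ 2. Then |s − 4| < 2 gives |s| < 6, so by the triangle inequality |s + 4| ≤ 6 + 4 = 10.
Hence |s² − 16| ≤ 10|s − 4|, which is < ε once |s − 4| < ε/10.
Take δ = min(2, ε/10). If 0 < |s − 4| < δ then both bounds hold and |s² − 16| ≤ 10|s − 4| < 10·(ε/10) = ε.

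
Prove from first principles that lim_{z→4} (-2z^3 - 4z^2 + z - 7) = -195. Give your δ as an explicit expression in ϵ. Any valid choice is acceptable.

Let ϵ > 0. We want δ > 0 such that 0 < |z − 4| < δ implies |(-2z^3 - 4z^2 + z - 7) + 195| < ϵ.
(-2z^3 - 4z^2 + z - 7) + 195 = -2z^3 - 4z^2 + z + 188 = (z − 4)(-2z^2 - 12z - 47).
So |(-2z^3 - 4z^2 + z - 7) + 195| = |z − 4|·|-2z^2 - 12z - 47|.
Assume first that |z − 4| < 1, so |z| < 5. Then |-2z^2 - 12z - 47| ≤ 2·5^2 + 12·5 + 47 = 157.
Hence |(-2z^3 - 4z^2 + z - 7) + 195| ≤ 157|z − 4| < ϵ provided |z − 4| < ϵ/157.
Choosing δ = min(1, ϵ/157) ensures both conditions, hence |(-2z^3 - 4z^2 + z - 7) + 195| < ϵ.

δ = min(1, ϵ/157)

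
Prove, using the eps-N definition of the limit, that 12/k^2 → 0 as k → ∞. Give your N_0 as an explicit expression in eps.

N_0 = (12/eps)^{1/2}

Fix eps > 0. For k ≥ 1, |12/k^2 − 0| = 12/k^2.
12/k^2 < eps ⇔ k^2 > 12/eps ⇔ k > (12/eps)^{1/2}.
Take N_0 = (12/eps)^{1/2}. Then k > N_0 implies 12/k^2 < eps.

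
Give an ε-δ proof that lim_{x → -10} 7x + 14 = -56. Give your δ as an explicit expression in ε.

Let ε > 0. We need δ > 0 so that 0 < |x + 10| < δ implies |(7x + 14) + 56| < ε.
|(7x + 14) + 56| = |7x + 70| = 7|x + 10|.
So 7|x + 10| < ε exactly when |x + 10| < ε/7.
Choosing δ = ε/7 gives |(7x + 14) + 56| = 7|x + 10| < ε whenever |x + 10| < δ.

δ = ε/7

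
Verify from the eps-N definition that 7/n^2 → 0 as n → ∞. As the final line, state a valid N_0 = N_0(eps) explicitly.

Let eps > 0. For n ≥ 1, |7/n^2 − 0| = 7/n^2.
7/n^2 < eps ⇔ n^2 > 7/eps ⇔ n > (7/eps)^{1/2}.
Take N_0 = (7/eps)^{1/2}. Then n > N_0 implies 7/n^2 < eps.

N_0 = (7/eps)^{1/2}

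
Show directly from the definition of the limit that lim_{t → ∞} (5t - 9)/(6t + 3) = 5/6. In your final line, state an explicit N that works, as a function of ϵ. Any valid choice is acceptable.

N = (23/12)/ϵ

Let ϵ > 0. We seek N > 0 such that t > N implies |(5t - 9)/(6t + 3) − (5/6)| < ϵ.
(5t - 9)/(6t + 3) − (5/6) = (6(5t - 9) − 5(6t + 3)) / (6(6t + 3)) = -69/(6(6t + 3)).
For t > 0 we have 6t + 3 > 6t, so |(5t - 9)/(6t + 3) − (5/6)| = 69/(6(6t + 3)) < 69/(6·6t) = (23/12)/t.
Thus |(5t - 9)/(6t + 3) − (5/6)| < ϵ whenever t > (23/12)/ϵ.
Take N = (23/12)/ϵ. If t > N then |(5t - 9)/(6t + 3) − (5/6)| < (23/12)/t < ϵ.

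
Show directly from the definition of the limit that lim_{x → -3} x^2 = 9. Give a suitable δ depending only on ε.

Suppose ε > 0. We seek δ > 0 with 0 < |x + 3| < δ ⇒ |x^2 − 9| < ε.
Factor: x^2 − 9 = (x + 3)(x - 3), so |x^2 − 9| = |x + 3|·|x - 3|.
Restrict δ ≤ 1. Then |x + 3| < 1 gives |x| < 4, so by the triangle inequality |x - 3| ≤ 4 + 3 = 7.
Hence |x^2 − 9| ≤ 7|x + 3|, which is < ε once |x + 3| < ε/7.
Take δ = min(1, ε/7). If 0 < |x + 3| < δ then both bounds hold and |x^2 − 9| ≤ 7|x + 3| < 7·(ε/7) = ε.

δ = min(1, ε/7)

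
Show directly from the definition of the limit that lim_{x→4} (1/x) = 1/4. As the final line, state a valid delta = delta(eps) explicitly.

Let eps > 0. We seek delta > 0 such that 0 < |x − 4| < delta implies |1/x − (1/4)| < eps.
|1/x − (1/4)| = |4 − x|/(4·|x|) = |x − 4|/(4|x|).
Require delta ≤ 2 so that |x| > 4 − 2 = 2, hence 4|x| > 8.
Then |1/x − (1/4)| < |x − 4|/8, which is < eps when |x − 4| < 8eps.
Take delta = min(2, 8eps). Then 0 < |x − 4| < delta gives both |x − 4| < 2 and |x − 4| < 8eps, so |1/x − (1/4)| < eps.

delta = min(2, 8eps)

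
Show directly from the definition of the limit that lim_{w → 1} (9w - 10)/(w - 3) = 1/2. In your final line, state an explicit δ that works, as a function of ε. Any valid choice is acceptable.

Let ε > 0 be given. We want δ > 0 with 0 < |w − 1| < δ ⇒ |(9w - 10)/(w - 3) − (1/2)| < ε.
Combining over a common denominator, (9w - 10)/(w - 3) − (1/2) = [(9w - 10)·(-2) − (-1)·(w - 3)] / [(-2)·(w - 3)] = -17(w − 1) / ((-2)(w - 3)).
So |(9w - 10)/(w - 3) − (1/2)| = 17|w − 1| / (2·|w − 3|).
Require δ ≤ 1, so |w − 3| ≥ |-2| − |w − 1| > 2 − 1 = 1.
Hence |(9w - 10)/(w - 3) − (1/2)| < 17|w − 1|/(2·1) = (17/2)|w − 1|, which is < ε once |w − 1| < (2/17)ε.
Take δ = min(1, (2/17)ε). Then 0 < |w − 1| < δ forces both bounds, so |(9w - 10)/(w - 3) − (1/2)| < ε.

δ = min(1, (2/17)ε)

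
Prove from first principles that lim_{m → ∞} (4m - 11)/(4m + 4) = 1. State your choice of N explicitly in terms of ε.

N = (15/4)/ε

Suppose ε > 0. For m ≥ 1, |(4m - 11)/(4m + 4) − 1| = |-60|/(4(4m + 4)) = 60/(4(4m + 4)).
Since 4m + 4 ≥ 4m for m ≥ 1, this is ≤ 60/(4·4m) = (15/4)/m.
So |(4m - 11)/(4m + 4) − 1| < ε whenever m > (15/4)/ε.
Take N = (15/4)/ε. If m > N then |(4m - 11)/(4m + 4) − 1| ≤ (15/4)/m < ε.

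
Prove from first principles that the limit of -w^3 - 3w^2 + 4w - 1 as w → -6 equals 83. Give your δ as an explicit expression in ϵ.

Let ϵ > 0. We want δ > 0 such that 0 < |w + 6| < δ implies |(-w^3 - 3w^2 + 4w - 1) − 83| < ϵ.
(-w^3 - 3w^2 + 4w - 1) − 83 = -w^3 - 3w^2 + 4w - 84 = (w + 6)(-w^2 + 3w - 14).
So |(-w^3 - 3w^2 + 4w - 1) − 83| = |w + 6|·|-w^2 + 3w - 14|.
Assume first that |w + 6| < 1, so |w| < 7. Then |-w^2 + 3w - 14| ≤ 7^2 + 3·7 + 14 = 84.
Hence |(-w^3 - 3w^2 + 4w - 1) − 83| ≤ 84|w + 6| < ϵ provided |w + 6| < ϵ/84.
Choosing δ = min(1, ϵ/84) ensures both conditions, hence |(-w^3 - 3w^2 + 4w - 1) − 83| < ϵ.

δ = min(1, ϵ/84)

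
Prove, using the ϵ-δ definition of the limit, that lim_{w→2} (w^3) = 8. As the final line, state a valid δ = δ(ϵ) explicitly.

δ = min(2, ϵ/28)

Suppose ϵ > 0. We seek δ > 0 with 0 < |w − 2| < δ ⇒ |w^3 − 8| < ϵ.
Factor: w^3 − 8 = (w − 2)(w^2 + 2w + 4), so |w^3 − 8| = |w − 2|·|w^2 + 2w + 4|.
Restrict δ ≤ 2. Then |w − 2| < 2 gives |w| < 4, so by the triangle inequality |w^2 + 2w + 4| ≤ 4^2 + 2·4 + 4 = 28.
Hence |w^3 − 8| ≤ 28|w − 2|, which is < ϵ once |w − 2| < ϵ/28.
Take δ = min(2, ϵ/28). If 0 < |w − 2| < δ then both bounds hold and |w^3 − 8| ≤ 28|w − 2| < 28·(ϵ/28) = ϵ.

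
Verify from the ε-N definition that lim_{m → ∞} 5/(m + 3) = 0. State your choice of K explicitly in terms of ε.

K = 5/ε

Let ε > 0 be given. For m ≥ 1, |5/(m + 3) − 0| = 5/(m + 3) ≤ 5/m.
We need 5/m < ε, i.e. m > 5/ε.
Take K = 5/ε. If m > K then |5/(m + 3)| ≤ 5/m < ε.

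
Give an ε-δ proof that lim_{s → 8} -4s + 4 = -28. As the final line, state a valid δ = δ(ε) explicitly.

δ = ε/4

Let ε > 0. We need δ > 0 so that 0 < |s − 8| < δ implies |(-4s + 4) + 28| < ε.
Since (-4s + 4) + 28 = -4(s − 8), we have |(-4s + 4) + 28| = 4|s − 8|.
Thus it suffices that |s − 8| < ε/4.
Take δ = ε/4. If 0 < |s − 8| < δ then |(-4s + 4) + 28| = 4|s − 8| < 4·(ε/4) = ε.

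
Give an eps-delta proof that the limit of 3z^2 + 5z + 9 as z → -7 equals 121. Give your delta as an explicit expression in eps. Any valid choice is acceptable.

delta = min(2, eps/43)

Fix eps > 0. We want delta > 0 such that 0 < |z + 7| < delta implies |(3z^2 + 5z + 9) − 121| < eps.
(3z^2 + 5z + 9) − 121 = 3z^2 + 5z - 112 = (z + 7)(3z - 16).
So |(3z^2 + 5z + 9) − 121| = |z + 7|·|3z - 16|.
Require delta ≤ 2. Then |z + 7| < 2 gives |z| < 9, and by the triangle inequality |3z - 16| ≤ 3·9 + 16 = 43.
Hence |(3z^2 + 5z + 9) − 121| ≤ 43|z + 7| < eps provided |z + 7| < eps/43.
Take delta = min(2, eps/43). Then 0 < |z + 7| < delta gives both |z + 7| < 2 and |z + 7| < eps/43, so |(3z^2 + 5z + 9) − 121| < eps.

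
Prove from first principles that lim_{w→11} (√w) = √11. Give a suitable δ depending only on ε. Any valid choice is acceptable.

Suppose ε > 0. We want δ > 0 such that 0 < |w − 11| < δ implies |√w − √11| < ε.
Multiplying by the conjugate, |√w − √11| = |w − 11|/(√w + √11).
Restrict δ ≤ 11 so that |w − 11| < 11 forces w > 0, and then √w + √11 > √11.
Hence |√w − √11| < |w − 11|/√11, which is < ε once |w − 11| < √11·ε.
Take δ = min(11, √11·ε). If 0 < |w − 11| < δ then w > 0 and |√w − √11| < |w − 11|/√11 < ε.

δ = min(11, √11·ε)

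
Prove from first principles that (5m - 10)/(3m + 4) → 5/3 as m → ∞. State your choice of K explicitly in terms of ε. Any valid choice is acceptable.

K = (50/9)/ε

Fix ε > 0. For m ≥ 1, |(5m - 10)/(3m + 4) − (5/3)| = |-50|/(3(3m + 4)) = 50/(3(3m + 4)).
Since 3m + 4 ≥ 3m for m ≥ 1, this is ≤ 50/(3·3m) = (50/9)/m.
So |(5m - 10)/(3m + 4) − (5/3)| < ε whenever m > (50/9)/ε.
Take K = (50/9)/ε. If m > K then |(5m - 10)/(3m + 4) − (5/3)| ≤ (50/9)/m < ε.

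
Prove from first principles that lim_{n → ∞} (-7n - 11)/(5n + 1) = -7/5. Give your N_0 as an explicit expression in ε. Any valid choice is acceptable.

N_0 = (48/25)/ε

Fix ε > 0. For n ≥ 1, |(-7n - 11)/(5n + 1) + 7/5| = |-48|/(5(5n + 1)) = 48/(5(5n + 1)).
Since 5n + 1 ≥ 5n for n ≥ 1, this is ≤ 48/(5·5n) = (48/25)/n.
So |(-7n - 11)/(5n + 1) + 7/5| < ε whenever n > (48/25)/ε.
Take N_0 = (48/25)/ε. If n > N_0 then |(-7n - 11)/(5n + 1) + 7/5| ≤ (48/25)/n < ε.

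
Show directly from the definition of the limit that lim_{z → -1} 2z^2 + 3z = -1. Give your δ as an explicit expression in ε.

Suppose ε > 0. We want δ > 0 such that 0 < |z + 1| < δ implies |(2z^2 + 3z) + 1| < ε.
(2z^2 + 3z) + 1 = 2z^2 + 3z + 1 = (z + 1)(2z + 1).
So |(2z^2 + 3z) + 1| = |z + 1|·|2z + 1|.
Require δ ≤ 1. Then |z + 1| < 1 gives |z| < 2, and by the triangle inequality |2z + 1| ≤ 2·2 + 1 = 5.
Hence |(2z^2 + 3z) + 1| ≤ 5|z + 1| < ε provided |z + 1| < ε/5.
Choosing δ = min(1, ε/5) ensures both conditions, hence |(2z^2 + 3z) + 1| < ε.

δ = min(1, ε/5)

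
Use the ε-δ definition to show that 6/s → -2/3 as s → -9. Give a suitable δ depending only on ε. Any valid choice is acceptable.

Fix ε > 0. We seek δ > 0 such that 0 < |s + 9| < δ implies |6/s + 2/3| < ε.
|6/s + 2/3| = 6·|-9 − s|/(9·|s|) = 6|s + 9|/(9|s|).
Restrict δ ≤ 9/2. Then |s + 9| < 9/2 gives |s| > 9/2, so 9|s| > 81/2.
Then |6/s + 2/3| < 6|s + 9|/(81/2), which is < ε when |s + 9| < (27/4)ε.
Take δ = min(9/2, (27/4)ε). Then 0 < |s + 9| < δ gives both |s + 9| < 9/2 and |s + 9| < (27/4)ε, so |6/s + 2/3| < ε.

δ = min(9/2, (27/4)ε)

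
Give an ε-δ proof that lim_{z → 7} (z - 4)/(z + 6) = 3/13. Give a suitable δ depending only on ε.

δ = min(13/2, (169/20)ε)

Let ε > 0 be given. We want δ > 0 with 0 < |z − 7| < δ ⇒ |(z - 4)/(z + 6) − (3/13)| < ε.
Combining over a common denominator, (z - 4)/(z + 6) − (3/13) = [(z - 4)·13 − 3·(z + 6)] / [13·(z + 6)] = 10(z − 7) / (13(z + 6)).
So |(z - 4)/(z + 6) − (3/13)| = 10|z − 7| / (13·|z + 6|).
Require δ ≤ 13/2, so |z + 6| ≥ |13| − |z − 7| > 13 − 13/2 = 13/2.
Hence |(z - 4)/(z + 6) − (3/13)| < 10|z − 7|/(13·(13/2)) = (20/169)|z − 7|, which is < ε once |z − 7| < (169/20)ε.
Take δ = min(13/2, (169/20)ε). Then 0 < |z − 7| < δ forces both bounds, so |(z - 4)/(z + 6) − (3/13)| < ε.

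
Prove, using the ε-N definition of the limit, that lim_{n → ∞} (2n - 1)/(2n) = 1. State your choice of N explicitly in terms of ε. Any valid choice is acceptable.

Suppose ε > 0. For n ≥ 1, |(2n - 1)/(2n) − 1| = |-2|/(2(2n)) = 2/(2(2n)).
Since 2n ≥ 2n for n ≥ 1, this is ≤ 2/(2·2n) = (1/2)/n.
So |(2n - 1)/(2n) − 1| < ε whenever n > (1/2)/ε.
Take N = (1/2)/ε. If n > N then |(2n - 1)/(2n) − 1| ≤ (1/2)/n < ε.

N = (1/2)/ε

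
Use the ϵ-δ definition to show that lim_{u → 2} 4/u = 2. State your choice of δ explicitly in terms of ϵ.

δ = min(1, (1/2)ϵ)

Let ϵ > 0. We seek δ > 0 such that 0 < |u − 2| < δ implies |4/u − 2| < ϵ.
|4/u − 2| = 4·|2 − u|/(2·|u|) = 4|u − 2|/(2|u|).
Restrict δ ≤ 1. Then |u − 2| < 1 gives |u| > 1, so 2|u| > 2.
Then |4/u − 2| < 4|u − 2|/2, which is < ϵ when |u − 2| < (1/2)ϵ.
Take δ = min(1, (1/2)ϵ). Then 0 < |u − 2| < δ gives both |u − 2| < 1 and |u − 2| < (1/2)ϵ, so |4/u − 2| < ϵ.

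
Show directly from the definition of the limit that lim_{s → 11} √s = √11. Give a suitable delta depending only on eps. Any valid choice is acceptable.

delta = min(11, √11·eps)

Let eps > 0. We want delta > 0 such that 0 < |s − 11| < delta implies |√s − √11| < eps.
Rationalise: √s − √11 = (s − 11)/(√s + √11), so |√s − √11| = |s − 11|/(√s + √11).
Restrict delta ≤ 11 so that |s − 11| < 11 forces s > 0, and then √s + √11 > √11.
Hence |√s − √11| < |s − 11|/√11, which is < eps once |s − 11| < √11·eps.
Take delta = min(11, √11·eps). If 0 < |s − 11| < delta then s > 0 and |√s − √11| < |s − 11|/√11 < eps.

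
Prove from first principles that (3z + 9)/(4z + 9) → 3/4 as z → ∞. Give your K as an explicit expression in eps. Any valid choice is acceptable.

Suppose eps > 0. We seek K > 0 such that z > K implies |(3z + 9)/(4z + 9) − (3/4)| < eps.
(3z + 9)/(4z + 9) − (3/4) = (4(3z + 9) − 3(4z + 9)) / (4(4z + 9)) = 9/(4(4z + 9)).
For z > 0 we have 4z + 9 > 4z, so |(3z + 9)/(4z + 9) − (3/4)| = 9/(4(4z + 9)) < 9/(4·4z) = (9/16)/z.
Thus |(3z + 9)/(4z + 9) − (3/4)| < eps whenever z > (9/16)/eps.
Take K = (9/16)/eps. If z > K then |(3z + 9)/(4z + 9) − (3/4)| < (9/16)/z < eps.

K = (9/16)/eps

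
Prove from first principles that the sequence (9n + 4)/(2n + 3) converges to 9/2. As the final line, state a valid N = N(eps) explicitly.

Let eps > 0 be given. For n ≥ 1, |(9n + 4)/(2n + 3) − (9/2)| = |-19|/(2(2n + 3)) = 19/(2(2n + 3)).
Since 2n + 3 ≥ 2n for n ≥ 1, this is ≤ 19/(2·2n) = (19/4)/n.
So |(9n + 4)/(2n + 3) − (9/2)| < eps whenever n > (19/4)/eps.
Take N = (19/4)/eps. If n > N then |(9n + 4)/(2n + 3) − (9/2)| ≤ (19/4)/n < eps.

N = (19/4)/eps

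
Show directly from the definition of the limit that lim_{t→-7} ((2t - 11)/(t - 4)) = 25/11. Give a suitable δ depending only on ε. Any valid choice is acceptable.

Let ε > 0 be given. We want δ > 0 with 0 < |t + 7| < δ ⇒ |(2t - 11)/(t - 4) − (25/11)| < ε.
Combining over a common denominator, (2t - 11)/(t - 4) − (25/11) = [(2t - 11)·(-11) − (-25)·(t - 4)] / [(-11)·(t - 4)] = 3(t + 7) / ((-11)(t - 4)).
So |(2t - 11)/(t - 4) − (25/11)| = 3|t + 7| / (11·|t − 4|).
Require δ ≤ 11/2, so |t − 4| ≥ |-11| − |t + 7| > 11 − 11/2 = 11/2.
Hence |(2t - 11)/(t - 4) − (25/11)| < 3|t + 7|/(11·(11/2)) = (6/121)|t + 7|, which is < ε once |t + 7| < (121/6)ε.
Take δ = min(11/2, (121/6)ε). Then 0 < |t + 7| < δ forces both bounds, so |(2t - 11)/(t - 4) − (25/11)| < ε.

δ = min(11/2, (121/6)ε)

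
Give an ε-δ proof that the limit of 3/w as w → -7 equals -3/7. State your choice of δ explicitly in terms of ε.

Let ε > 0. We seek δ > 0 such that 0 < |w + 7| < δ implies |3/w + 3/7| < ε.
|3/w + 3/7| = 3·|-7 − w|/(7·|w|) = 3|w + 7|/(7|w|).
Require δ ≤ 7/2 so that |w| > 7 − 7/2 = 7/2, hence 7|w| > 49/2.
Then |3/w + 3/7| < 3|w + 7|/(49/2), which is < ε when |w + 7| < (49/6)ε.
Take δ = min(7/2, (49/6)ε). Then 0 < |w + 7| < δ gives both |w + 7| < 7/2 and |w + 7| < (49/6)ε, so |3/w + 3/7| < ε.

δ = min(7/2, (49/6)ε)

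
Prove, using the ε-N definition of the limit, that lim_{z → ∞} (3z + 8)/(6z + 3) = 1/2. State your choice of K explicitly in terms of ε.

K = (13/12)/ε

Suppose ε > 0. We seek K > 0 such that z > K implies |(3z + 8)/(6z + 3) − (1/2)| < ε.
(3z + 8)/(6z + 3) − (1/2) = (6(3z + 8) − 3(6z + 3)) / (6(6z + 3)) = 39/(6(6z + 3)).
For z > 0 we have 6z + 3 > 6z, so |(3z + 8)/(6z + 3) − (1/2)| = 39/(6(6z + 3)) < 39/(6·6z) = (13/12)/z.
Thus |(3z + 8)/(6z + 3) − (1/2)| < ε whenever z > (13/12)/ε.
Take K = (13/12)/ε. If z > K then |(3z + 8)/(6z + 3) − (1/2)| < (13/12)/z < ε.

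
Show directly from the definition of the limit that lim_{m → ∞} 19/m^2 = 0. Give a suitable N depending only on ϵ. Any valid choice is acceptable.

N = (19/ϵ)^{1/2}

Let ϵ > 0 be given. For m ≥ 1, |19/m^2 − 0| = 19/m^2.
19/m^2 < ϵ ⇔ m^2 > 19/ϵ ⇔ m > (19/ϵ)^{1/2}.
Take N = (19/ϵ)^{1/2}. Then m > N implies 19/m^2 < ϵ.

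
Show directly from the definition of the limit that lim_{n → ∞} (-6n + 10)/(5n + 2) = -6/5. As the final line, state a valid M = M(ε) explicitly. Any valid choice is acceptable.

M = (62/25)/ε

Fix ε > 0. For n ≥ 1, |(-6n + 10)/(5n + 2) + 6/5| = |62|/(5(5n + 2)) = 62/(5(5n + 2)).
Since 5n + 2 ≥ 5n for n ≥ 1, this is ≤ 62/(5·5n) = (62/25)/n.
So |(-6n + 10)/(5n + 2) + 6/5| < ε whenever n > (62/25)/ε.
Take M = (62/25)/ε. If n > M then |(-6n + 10)/(5n + 2) + 6/5| ≤ (62/25)/n < ε.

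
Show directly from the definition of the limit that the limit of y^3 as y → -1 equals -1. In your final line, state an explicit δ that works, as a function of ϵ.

Suppose ϵ > 0. We seek δ > 0 with 0 < |y + 1| < δ ⇒ |y^3 + 1| < ϵ.
Factor: y^3 + 1 = (y + 1)(y^2 - y + 1), so |y^3 + 1| = |y + 1|·|y^2 - y + 1|.
Impose δ ≤ 1 so that |y| < 2; then |y^2 - y + 1| ≤ 7.
Hence |y^3 + 1| ≤ 7|y + 1|, which is < ϵ once |y + 1| < ϵ/7.
Take δ = min(1, ϵ/7). If 0 < |y + 1| < δ then both bounds hold and |y^3 + 1| ≤ 7|y + 1| < 7·(ϵ/7) = ϵ.

δ = min(1, ϵ/7)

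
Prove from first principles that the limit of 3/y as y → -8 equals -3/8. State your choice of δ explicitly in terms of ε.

Fix ε > 0. We seek δ > 0 such that 0 < |y + 8| < δ implies |3/y + 3/8| < ε.
|3/y + 3/8| = 3·|-8 − y|/(8·|y|) = 3|y + 8|/(8|y|).
Restrict δ ≤ 4. Then |y + 8| < 4 gives |y| > 4, so 8|y| > 32.
Then |3/y + 3/8| < 3|y + 8|/32, which is < ε when |y + 8| < (32/3)ε.
Take δ = min(4, (32/3)ε). Then 0 < |y + 8| < δ gives both |y + 8| < 4 and |y + 8| < (32/3)ε, so |3/y + 3/8| < ε.

δ = min(4, (32/3)ε)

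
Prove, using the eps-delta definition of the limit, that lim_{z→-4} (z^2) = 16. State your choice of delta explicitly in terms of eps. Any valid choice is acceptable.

delta = min(1, eps/9)

Let eps > 0 be given. We seek delta > 0 with 0 < |z + 4| < delta ⇒ |z^2 − 16| < eps.
Factor: z^2 − 16 = (z + 4)(z - 4), so |z^2 − 16| = |z + 4|·|z - 4|.
Restrict delta ≤ 1. Then |z + 4| < 1 gives |z| < 5, so by the triangle inequality |z - 4| ≤ 5 + 4 = 9.
Hence |z^2 − 16| ≤ 9|z + 4|, which is < eps once |z + 4| < eps/9.
Take delta = min(1, eps/9). If 0 < |z + 4| < delta then both bounds hold and |z^2 − 16| ≤ 9|z + 4| < 9·(eps/9) = eps.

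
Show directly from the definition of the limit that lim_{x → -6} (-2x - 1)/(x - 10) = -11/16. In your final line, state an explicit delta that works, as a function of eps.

delta = min(8, (128/21)eps)

Suppose eps > 0. We want delta > 0 with 0 < |x + 6| < delta ⇒ |(-2x - 1)/(x - 10) + 11/16| < eps.
Combining over a common denominator, (-2x - 1)/(x - 10) + 11/16 = [(-2x - 1)·(-16) − 11·(x - 10)] / [(-16)·(x - 10)] = 21(x + 6) / ((-16)(x - 10)).
So |(-2x - 1)/(x - 10) + 11/16| = 21|x + 6| / (16·|x − 10|).
Require delta ≤ 8, so |x − 10| ≥ |-16| − |x + 6| > 16 − 8 = 8.
Hence |(-2x - 1)/(x - 10) + 11/16| < 21|x + 6|/(16·8) = (21/128)|x + 6|, which is < eps once |x + 6| < (128/21)eps.
Take delta = min(8, (128/21)eps). Then 0 < |x + 6| < delta forces both bounds, so |(-2x - 1)/(x - 10) + 11/16| < eps.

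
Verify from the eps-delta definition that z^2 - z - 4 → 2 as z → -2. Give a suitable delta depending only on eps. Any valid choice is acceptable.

Let eps > 0. We want delta > 0 such that 0 < |z + 2| < delta implies |(z^2 - z - 4) − 2| < eps.
(z^2 - z - 4) − 2 = z^2 - z - 6 = (z + 2)(z - 3).
So |(z^2 - z - 4) − 2| = |z + 2|·|z - 3|.
Assume first that |z + 2| < 2, so |z| < 4. Then |z - 3| ≤ 4 + 3 = 7.
Hence |(z^2 - z - 4) − 2| ≤ 7|z + 2| < eps provided |z + 2| < eps/7.
Take delta = min(2, eps/7). Then 0 < |z + 2| < delta gives both |z + 2| < 2 and |z + 2| < eps/7, so |(z^2 - z - 4) − 2| < eps.

delta = min(2, eps/7)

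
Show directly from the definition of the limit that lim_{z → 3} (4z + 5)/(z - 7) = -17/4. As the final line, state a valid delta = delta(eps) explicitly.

delta = min(2, (8/33)eps)

Suppose eps > 0. We want delta > 0 with 0 < |z − 3| < delta ⇒ |(4z + 5)/(z - 7) + 17/4| < eps.
Combining over a common denominator, (4z + 5)/(z - 7) + 17/4 = [(4z + 5)·(-4) − 17·(z - 7)] / [(-4)·(z - 7)] = -33(z − 3) / ((-4)(z - 7)).
So |(4z + 5)/(z - 7) + 17/4| = 33|z − 3| / (4·|z − 7|).
Require delta ≤ 2, so |z − 7| ≥ |-4| − |z − 3| > 4 − 2 = 2.
Hence |(4z + 5)/(z - 7) + 17/4| < 33|z − 3|/(4·2) = (33/8)|z − 3|, which is < eps once |z − 3| < (8/33)eps.
Take delta = min(2, (8/33)eps). Then 0 < |z − 3| < delta forces both bounds, so |(4z + 5)/(z - 7) + 17/4| < eps.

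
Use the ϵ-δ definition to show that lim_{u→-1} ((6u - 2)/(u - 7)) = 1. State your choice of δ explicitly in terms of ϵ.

Suppose ϵ > 0. We want δ > 0 with 0 < |u + 1| < δ ⇒ |(6u - 2)/(u - 7) − 1| < ϵ.
Combining over a common denominator, (6u - 2)/(u - 7) − 1 = [(6u - 2)·(-8) − (-8)·(u - 7)] / [(-8)·(u - 7)] = -40(u + 1) / ((-8)(u - 7)).
So |(6u - 2)/(u - 7) − 1| = 40|u + 1| / (8·|u − 7|).
Restrict δ ≤ 4. Then |u + 1| < 4 gives |u − 7| = |(u + 1) + (-8)| ≥ 8 − 4 = 4.
Hence |(6u - 2)/(u - 7) − 1| < 40|u + 1|/(8·4) = (5/4)|u + 1|, which is < ϵ once |u + 1| < (4/5)ϵ.
Take δ = min(4, (4/5)ϵ). Then 0 < |u + 1| < δ forces both bounds, so |(6u - 2)/(u - 7) − 1| < ϵ.

δ = min(4, (4/5)ϵ)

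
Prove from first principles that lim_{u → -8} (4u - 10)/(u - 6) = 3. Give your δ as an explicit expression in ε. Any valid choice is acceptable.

δ = min(7, 7ε)

Suppose ε > 0. We want δ > 0 with 0 < |u + 8| < δ ⇒ |(4u - 10)/(u - 6) − 3| < ε.
Combining over a common denominator, (4u - 10)/(u - 6) − 3 = [(4u - 10)·(-14) − (-42)·(u - 6)] / [(-14)·(u - 6)] = -14(u + 8) / ((-14)(u - 6)).
So |(4u - 10)/(u - 6) − 3| = 14|u + 8| / (14·|u − 6|).
Require δ ≤ 7, so |u − 6| ≥ |-14| − |u + 8| > 14 − 7 = 7.
Hence |(4u - 10)/(u - 6) − 3| < 14|u + 8|/(14·7) = (1/7)|u + 8|, which is < ε once |u + 8| < 7ε.
Take δ = min(7, 7ε). Then 0 < |u + 8| < δ forces both bounds, so |(4u - 10)/(u - 6) − 3| < ε.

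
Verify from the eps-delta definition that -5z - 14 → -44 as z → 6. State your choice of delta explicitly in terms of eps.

delta = eps/5

Fix eps > 0. We need delta > 0 so that 0 < |z − 6| < delta implies |(-5z - 14) + 44| < eps.
Since (-5z - 14) + 44 = -5(z − 6), we have |(-5z - 14) + 44| = 5|z − 6|.
Thus it suffices that |z − 6| < eps/5.
Choosing delta = eps/5 gives |(-5z - 14) + 44| = 5|z − 6| < eps whenever |z − 6| < delta.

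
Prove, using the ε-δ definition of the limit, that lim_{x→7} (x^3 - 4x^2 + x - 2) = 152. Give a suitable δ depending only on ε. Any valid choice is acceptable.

Let ε > 0. We want δ > 0 such that 0 < |x − 7| < δ implies |(x^3 - 4x^2 + x - 2) − 152| < ε.
(x^3 - 4x^2 + x - 2) − 152 = x^3 - 4x^2 + x - 154 = (x − 7)(x^2 + 3x + 22).
So |(x^3 - 4x^2 + x - 2) − 152| = |x − 7|·|x^2 + 3x + 22|.
Assume first that |x − 7| < 1, so |x| < 8. Then |x^2 + 3x + 22| ≤ 8^2 + 3·8 + 22 = 110.
Hence |(x^3 - 4x^2 + x - 2) − 152| ≤ 110|x − 7| < ε provided |x − 7| < ε/110.
Choosing δ = min(1, ε/110) ensures both conditions, hence |(x^3 - 4x^2 + x - 2) − 152| < ε.

δ = min(1, ε/110)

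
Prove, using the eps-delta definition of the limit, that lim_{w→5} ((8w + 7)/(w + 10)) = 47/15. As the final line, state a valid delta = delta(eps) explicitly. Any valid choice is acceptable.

delta = min(15/2, (225/146)eps)

Let eps > 0. We want delta > 0 with 0 < |w − 5| < delta ⇒ |(8w + 7)/(w + 10) − (47/15)| < eps.
Combining over a common denominator, (8w + 7)/(w + 10) − (47/15) = [(8w + 7)·15 − 47·(w + 10)] / [15·(w + 10)] = 73(w − 5) / (15(w + 10)).
So |(8w + 7)/(w + 10) − (47/15)| = 73|w − 5| / (15·|w + 10|).
Require delta ≤ 15/2, so |w + 10| ≥ |15| − |w − 5| > 15 − 15/2 = 15/2.
Hence |(8w + 7)/(w + 10) − (47/15)| < 73|w − 5|/(15·(15/2)) = (146/225)|w − 5|, which is < eps once |w − 5| < (225/146)eps.
Take delta = min(15/2, (225/146)eps). Then 0 < |w − 5| < delta forces both bounds, so |(8w + 7)/(w + 10) − (47/15)| < eps.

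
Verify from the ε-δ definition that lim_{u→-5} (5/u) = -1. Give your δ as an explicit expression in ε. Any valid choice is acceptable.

δ = min(5/2, (5/2)ε)

Let ε > 0 be given. We seek δ > 0 such that 0 < |u + 5| < δ implies |5/u + 1| < ε.
|5/u + 1| = 5·|-5 − u|/(5·|u|) = 5|u + 5|/(5|u|).
Restrict δ ≤ 5/2. Then |u + 5| < 5/2 gives |u| > 5/2, so 5|u| > 25/2.
Then |5/u + 1| < 5|u + 5|/(25/2), which is < ε when |u + 5| < (5/2)ε.
Take δ = min(5/2, (5/2)ε). Then 0 < |u + 5| < δ gives both |u + 5| < 5/2 and |u + 5| < (5/2)ε, so |5/u + 1| < ε.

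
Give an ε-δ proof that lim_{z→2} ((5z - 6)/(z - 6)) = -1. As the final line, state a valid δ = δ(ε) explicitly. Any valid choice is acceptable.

δ = min(2, (1/3)ε)

Suppose ε > 0. We want δ > 0 with 0 < |z − 2| < δ ⇒ |(5z - 6)/(z - 6) + 1| < ε.
Combining over a common denominator, (5z - 6)/(z - 6) + 1 = [(5z - 6)·(-4) − 4·(z - 6)] / [(-4)·(z - 6)] = -24(z − 2) / ((-4)(z - 6)).
So |(5z - 6)/(z - 6) + 1| = 24|z − 2| / (4·|z − 6|).
Restrict δ ≤ 2. Then |z − 2| < 2 gives |z − 6| = |(z − 2) + (-4)| ≥ 4 − 2 = 2.
Hence |(5z - 6)/(z - 6) + 1| < 24|z − 2|/(4·2) = 3|z − 2|, which is < ε once |z − 2| < (1/3)ε.
Take δ = min(2, (1/3)ε). Then 0 < |z − 2| < δ forces both bounds, so |(5z - 6)/(z - 6) + 1| < ε.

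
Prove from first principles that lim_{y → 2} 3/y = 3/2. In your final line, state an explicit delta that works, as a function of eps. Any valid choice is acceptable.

Suppose eps > 0. We seek delta > 0 such that 0 < |y − 2| < delta implies |3/y − (3/2)| < eps.
|3/y − (3/2)| = 3·|2 − y|/(2·|y|) = 3|y − 2|/(2|y|).
Restrict delta ≤ 1. Then |y − 2| < 1 gives |y| > 1, so 2|y| > 2.
Then |3/y − (3/2)| < 3|y − 2|/2, which is < eps when |y − 2| < (2/3)eps.
Take delta = min(1, (2/3)eps). Then 0 < |y − 2| < delta gives both |y − 2| < 1 and |y − 2| < (2/3)eps, so |3/y − (3/2)| < eps.

delta = min(1, (2/3)eps)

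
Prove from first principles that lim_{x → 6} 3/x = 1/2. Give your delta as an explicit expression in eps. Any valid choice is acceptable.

delta = min(3, 6eps)

Fix eps > 0. We seek delta > 0 such that 0 < |x − 6| < delta implies |3/x − (1/2)| < eps.
|3/x − (1/2)| = 3·|6 − x|/(6·|x|) = 3|x − 6|/(6|x|).
Restrict delta ≤ 3. Then |x − 6| < 3 gives |x| > 3, so 6|x| > 18.
Then |3/x − (1/2)| < 3|x − 6|/18, which is < eps when |x − 6| < 6eps.
Take delta = min(3, 6eps). Then 0 < |x − 6| < delta gives both |x − 6| < 3 and |x − 6| < 6eps, so |3/x − (1/2)| < eps.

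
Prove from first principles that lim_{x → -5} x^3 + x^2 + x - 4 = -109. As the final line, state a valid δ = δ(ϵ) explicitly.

δ = min(1, ϵ/81)

Fix ϵ > 0. We want δ > 0 such that 0 < |x + 5| < δ implies |(x^3 + x^2 + x - 4) + 109| < ϵ.
(x^3 + x^2 + x - 4) + 109 = x^3 + x^2 + x + 105 = (x + 5)(x^2 - 4x + 21).
So |(x^3 + x^2 + x - 4) + 109| = |x + 5|·|x^2 - 4x + 21|.
Require δ ≤ 1. Then |x + 5| < 1 gives |x| < 6, and by the triangle inequality |x^2 - 4x + 21| ≤ 6^2 + 4·6 + 21 = 81.
Hence |(x^3 + x^2 + x - 4) + 109| ≤ 81|x + 5| < ϵ provided |x + 5| < ϵ/81.
Take δ = min(1, ϵ/81). Then 0 < |x + 5| < δ gives both |x + 5| < 1 and |x + 5| < ϵ/81, so |(x^3 + x^2 + x - 4) + 109| < ϵ.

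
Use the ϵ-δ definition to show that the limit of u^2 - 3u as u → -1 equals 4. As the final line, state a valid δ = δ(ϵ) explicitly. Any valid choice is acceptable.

δ = min(1, ϵ/6)

Let ϵ > 0 be given. We want δ > 0 such that 0 < |u + 1| < δ implies |(u^2 - 3u) − 4| < ϵ.
(u^2 - 3u) − 4 = u^2 - 3u - 4 = (u + 1)(u - 4).
So |(u^2 - 3u) − 4| = |u + 1|·|u - 4|.
Assume first that |u + 1| < 1, so |u| < 2. Then |u - 4| ≤ 2 + 4 = 6.
Hence |(u^2 - 3u) − 4| ≤ 6|u + 1| < ϵ provided |u + 1| < ϵ/6.
Take δ = min(1, ϵ/6). Then 0 < |u + 1| < δ gives both |u + 1| < 1 and |u + 1| < ϵ/6, so |(u^2 - 3u) − 4| < ϵ.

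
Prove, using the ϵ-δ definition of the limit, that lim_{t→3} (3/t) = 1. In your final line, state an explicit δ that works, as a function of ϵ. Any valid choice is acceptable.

δ = min(3/2, (3/2)ϵ)

Let ϵ > 0. We seek δ > 0 such that 0 < |t − 3| < δ implies |3/t − 1| < ϵ.
|3/t − 1| = 3·|3 − t|/(3·|t|) = 3|t − 3|/(3|t|).
Require δ ≤ 3/2 so that |t| > 3 − 3/2 = 3/2, hence 3|t| > 9/2.
Then |3/t − 1| < 3|t − 3|/(9/2), which is < ϵ when |t − 3| < (3/2)ϵ.
Take δ = min(3/2, (3/2)ϵ). Then 0 < |t − 3| < δ gives both |t − 3| < 3/2 and |t − 3| < (3/2)ϵ, so |3/t − 1| < ϵ.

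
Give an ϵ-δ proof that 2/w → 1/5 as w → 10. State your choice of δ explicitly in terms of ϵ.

δ = min(5, 25ϵ)

Suppose ϵ > 0. We seek δ > 0 such that 0 < |w − 10| < δ implies |2/w − (1/5)| < ϵ.
|2/w − (1/5)| = 2·|10 − w|/(10·|w|) = 2|w − 10|/(10|w|).
Require δ ≤ 5 so that |w| > 10 − 5 = 5, hence 10|w| > 50.
Then |2/w − (1/5)| < 2|w − 10|/50, which is < ϵ when |w − 10| < 25ϵ.
Take δ = min(5, 25ϵ). Then 0 < |w − 10| < δ gives both |w − 10| < 5 and |w − 10| < 25ϵ, so |2/w − (1/5)| < ϵ.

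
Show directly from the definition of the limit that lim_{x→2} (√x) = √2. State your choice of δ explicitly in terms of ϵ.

δ = min(2, √2·ϵ)

Let ϵ > 0. We want δ > 0 such that 0 < |x − 2| < δ implies |√x − √2| < ϵ.
Rationalise: √x − √2 = (x − 2)/(√x + √2), so |√x − √2| = |x − 2|/(√x + √2).
Restrict δ ≤ 2 so that |x − 2| < 2 forces x > 0, and then √x + √2 > √2.
Hence |√x − √2| < |x − 2|/√2, which is < ϵ once |x − 2| < √2·ϵ.
Take δ = min(2, √2·ϵ). If 0 < |x − 2| < δ then x > 0 and |√x − √2| < |x − 2|/√2 < ϵ.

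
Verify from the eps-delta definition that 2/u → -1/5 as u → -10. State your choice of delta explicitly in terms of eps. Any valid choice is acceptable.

delta = min(5, 25eps)

Fix eps > 0. We seek delta > 0 such that 0 < |u + 10| < delta implies |2/u + 1/5| < eps.
|2/u + 1/5| = 2·|-10 − u|/(10·|u|) = 2|u + 10|/(10|u|).
Restrict delta ≤ 5. Then |u + 10| < 5 gives |u| > 5, so 10|u| > 50.
Then |2/u + 1/5| < 2|u + 10|/50, which is < eps when |u + 10| < 25eps.
Take delta = min(5, 25eps). Then 0 < |u + 10| < delta gives both |u + 10| < 5 and |u + 10| < 25eps, so |2/u + 1/5| < eps.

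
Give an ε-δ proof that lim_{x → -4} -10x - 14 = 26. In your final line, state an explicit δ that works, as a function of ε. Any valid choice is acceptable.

δ = ε/10

Let ε > 0. We need δ > 0 so that 0 < |x + 4| < δ implies |(-10x - 14) − 26| < ε.
|(-10x - 14) − 26| = |-10x - 40| = 10|x + 4|.
So 10|x + 4| < ε exactly when |x + 4| < ε/10.
Choosing δ = ε/10 gives |(-10x - 14) − 26| = 10|x + 4| < ε whenever |x + 4| < δ.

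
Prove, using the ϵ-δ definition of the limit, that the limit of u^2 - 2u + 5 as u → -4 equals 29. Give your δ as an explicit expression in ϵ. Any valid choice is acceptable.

δ = min(2, ϵ/12)

Suppose ϵ > 0. We want δ > 0 such that 0 < |u + 4| < δ implies |(u^2 - 2u + 5) − 29| < ϵ.
(u^2 - 2u + 5) − 29 = u^2 - 2u - 24 = (u + 4)(u - 6).
So |(u^2 - 2u + 5) − 29| = |u + 4|·|u - 6|.
Require δ ≤ 2. Then |u + 4| < 2 gives |u| < 6, and by the triangle inequality |u - 6| ≤ 6 + 6 = 12.
Hence |(u^2 - 2u + 5) − 29| ≤ 12|u + 4| < ϵ provided |u + 4| < ϵ/12.
Take δ = min(2, ϵ/12). Then 0 < |u + 4| < δ gives both |u + 4| < 2 and |u + 4| < ϵ/12, so |(u^2 - 2u + 5) − 29| < ϵ.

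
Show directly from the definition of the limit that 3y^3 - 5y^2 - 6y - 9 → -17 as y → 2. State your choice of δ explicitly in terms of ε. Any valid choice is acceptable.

Let ε > 0. We want δ > 0 such that 0 < |y − 2| < δ implies |(3y^3 - 5y^2 - 6y - 9) + 17| < ε.
(3y^3 - 5y^2 - 6y - 9) + 17 = 3y^3 - 5y^2 - 6y + 8 = (y − 2)(3y^2 + y - 4).
So |(3y^3 - 5y^2 - 6y - 9) + 17| = |y − 2|·|3y^2 + y - 4|.
Require δ ≤ 2. Then |y − 2| < 2 gives |y| < 4, and by the triangle inequality |3y^2 + y - 4| ≤ 3·4^2 + 4 + 4 = 56.
Hence |(3y^3 - 5y^2 - 6y - 9) + 17| ≤ 56|y − 2| < ε provided |y − 2| < ε/56.
Take δ = min(2, ε/56). Then 0 < |y − 2| < δ gives both |y − 2| < 2 and |y − 2| < ε/56, so |(3y^3 - 5y^2 - 6y - 9) + 17| < ε.

δ = min(2, ε/56)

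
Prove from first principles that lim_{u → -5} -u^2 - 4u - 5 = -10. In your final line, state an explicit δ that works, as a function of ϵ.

Let ϵ > 0. We want δ > 0 such that 0 < |u + 5| < δ implies |(-u^2 - 4u - 5) + 10| < ϵ.
(-u^2 - 4u - 5) + 10 = -u^2 - 4u + 5 = (u + 5)(-u + 1).
So |(-u^2 - 4u - 5) + 10| = |u + 5|·|-u + 1|.
Require δ ≤ 1. Then |u + 5| < 1 gives |u| < 6, and by the triangle inequality |-u + 1| ≤ 6 + 1 = 7.
Hence |(-u^2 - 4u - 5) + 10| ≤ 7|u + 5| < ϵ provided |u + 5| < ϵ/7.
Choosing δ = min(1, ϵ/7) ensures both conditions, hence |(-u^2 - 4u - 5) + 10| < ϵ.

δ = min(1, ϵ/7)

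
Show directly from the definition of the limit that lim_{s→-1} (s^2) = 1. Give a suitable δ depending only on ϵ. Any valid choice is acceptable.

δ = min(1, ϵ/3)

Let ϵ > 0. We seek δ > 0 with 0 < |s + 1| < δ ⇒ |s^2 − 1| < ϵ.
Factor: s^2 − 1 = (s + 1)(s - 1), so |s^2 − 1| = |s + 1|·|s - 1|.
Restrict δ ≤ 1. Then |s + 1| < 1 gives |s| < 2, so by the triangle inequality |s - 1| ≤ 2 + 1 = 3.
Hence |s^2 − 1| ≤ 3|s + 1|, which is < ϵ once |s + 1| < ϵ/3.
Take δ = min(1, ϵ/3). If 0 < |s + 1| < δ then both bounds hold and |s^2 − 1| ≤ 3|s + 1| < 3·(ϵ/3) = ϵ.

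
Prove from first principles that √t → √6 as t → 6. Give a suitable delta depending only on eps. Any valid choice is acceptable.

Let eps > 0. We want delta > 0 such that 0 < |t − 6| < delta implies |√t − √6| < eps.
Rationalise: √t − √6 = (t − 6)/(√t + √6), so |√t − √6| = |t − 6|/(√t + √6).
Restrict delta ≤ 6 so that |t − 6| < 6 forces t > 0, and then √t + √6 > √6.
Hence |√t − √6| < |t − 6|/√6, which is < eps once |t − 6| < √6·eps.
Take delta = min(6, √6·eps). If 0 < |t − 6| < delta then t > 0 and |√t − √6| < |t − 6|/√6 < eps.

delta = min(6, √6·eps)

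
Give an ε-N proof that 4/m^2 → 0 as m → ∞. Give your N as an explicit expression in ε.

N = (4/ε)^{1/2}

Let ε > 0 be given. For m ≥ 1, |4/m^2 − 0| = 4/m^2.
4/m^2 < ε ⇔ m^2 > 4/ε ⇔ m > (4/ε)^{1/2}.
Take N = (4/ε)^{1/2}. Then m > N implies 4/m^2 < ε.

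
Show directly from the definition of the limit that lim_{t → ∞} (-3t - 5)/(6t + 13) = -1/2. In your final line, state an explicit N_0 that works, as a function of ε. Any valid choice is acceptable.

N_0 = (1/4)/ε

Let ε > 0 be given. We seek N_0 > 0 such that t > N_0 implies |(-3t - 5)/(6t + 13) + 1/2| < ε.
(-3t - 5)/(6t + 13) + 1/2 = (6(-3t - 5) − (-3)(6t + 13)) / (6(6t + 13)) = 9/(6(6t + 13)).
For t > 0 we have 6t + 13 > 6t, so |(-3t - 5)/(6t + 13) + 1/2| = 9/(6(6t + 13)) < 9/(6·6t) = (1/4)/t.
Thus |(-3t - 5)/(6t + 13) + 1/2| < ε whenever t > (1/4)/ε.
Take N_0 = (1/4)/ε. If t > N_0 then |(-3t - 5)/(6t + 13) + 1/2| < (1/4)/t < ε.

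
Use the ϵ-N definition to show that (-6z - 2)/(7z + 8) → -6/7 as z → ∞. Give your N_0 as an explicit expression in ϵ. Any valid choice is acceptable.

Fix ϵ > 0. We seek N_0 > 0 such that z > N_0 implies |(-6z - 2)/(7z + 8) + 6/7| < ϵ.
(-6z - 2)/(7z + 8) + 6/7 = (7(-6z - 2) − (-6)(7z + 8)) / (7(7z + 8)) = 34/(7(7z + 8)).
For z > 0 we have 7z + 8 > 7z, so |(-6z - 2)/(7z + 8) + 6/7| = 34/(7(7z + 8)) < 34/(7·7z) = (34/49)/z.
Thus |(-6z - 2)/(7z + 8) + 6/7| < ϵ whenever z > (34/49)/ϵ.
Take N_0 = (34/49)/ϵ. If z > N_0 then |(-6z - 2)/(7z + 8) + 6/7| < (34/49)/z < ϵ.

N_0 = (34/49)/ϵ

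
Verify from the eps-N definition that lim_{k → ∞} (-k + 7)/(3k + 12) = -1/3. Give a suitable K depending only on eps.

K = (11/3)/eps

Fix eps > 0. For k ≥ 1, |(-k + 7)/(3k + 12) + 1/3| = |33|/(3(3k + 12)) = 33/(3(3k + 12)).
Since 3k + 12 ≥ 3k for k ≥ 1, this is ≤ 33/(3·3k) = (11/3)/k.
So |(-k + 7)/(3k + 12) + 1/3| < eps whenever k > (11/3)/eps.
Take K = (11/3)/eps. If k > K then |(-k + 7)/(3k + 12) + 1/3| ≤ (11/3)/k < eps.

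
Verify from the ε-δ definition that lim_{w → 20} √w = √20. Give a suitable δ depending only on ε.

Suppose ε > 0. We want δ > 0 such that 0 < |w − 20| < δ implies |√w − √20| < ε.
Rationalise: √w − √20 = (w − 20)/(√w + √20), so |√w − √20| = |w − 20|/(√w + √20).
Restrict δ ≤ 20 so that |w − 20| < 20 forces w > 0, and then √w + √20 > √20.
Hence |√w − √20| < |w − 20|/√20, which is < ε once |w − 20| < √20·ε.
Take δ = min(20, √20·ε). If 0 < |w − 20| < δ then w > 0 and |√w − √20| < |w − 20|/√20 < ε.

δ = min(20, √20·ε)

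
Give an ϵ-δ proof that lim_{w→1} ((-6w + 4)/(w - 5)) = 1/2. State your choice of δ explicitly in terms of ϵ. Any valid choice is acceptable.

Let ϵ > 0 be given. We want δ > 0 with 0 < |w − 1| < δ ⇒ |(-6w + 4)/(w - 5) − (1/2)| < ϵ.
Combining over a common denominator, (-6w + 4)/(w - 5) − (1/2) = [(-6w + 4)·(-4) − (-2)·(w - 5)] / [(-4)·(w - 5)] = 26(w − 1) / ((-4)(w - 5)).
So |(-6w + 4)/(w - 5) − (1/2)| = 26|w − 1| / (4·|w − 5|).
Require δ ≤ 2, so |w − 5| ≥ |-4| − |w − 1| > 4 − 2 = 2.
Hence |(-6w + 4)/(w - 5) − (1/2)| < 26|w − 1|/(4·2) = (13/4)|w − 1|, which is < ϵ once |w − 1| < (4/13)ϵ.
Take δ = min(2, (4/13)ϵ). Then 0 < |w − 1| < δ forces both bounds, so |(-6w + 4)/(w - 5) − (1/2)| < ϵ.

δ = min(2, (4/13)ϵ)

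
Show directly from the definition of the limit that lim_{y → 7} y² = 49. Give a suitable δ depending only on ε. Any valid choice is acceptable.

δ = min(2, ε/16)

Fix ε > 0. We seek δ > 0 with 0 < |y − 7| < δ ⇒ |y² − 49| < ε.
Factor: y² − 49 = (y − 7)(y + 7), so |y² − 49| = |y − 7|·|y + 7|.
Restrict δ ≤ 2. Then |y − 7| < 2 gives |y| < 9, so by the triangle inequality |y + 7| ≤ 9 + 7 = 16.
Hence |y² − 49| ≤ 16|y − 7|, which is < ε once |y − 7| < ε/16.
Take δ = min(2, ε/16). If 0 < |y − 7| < δ then both bounds hold and |y² − 49| ≤ 16|y − 7| < 16·(ε/16) = ε.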